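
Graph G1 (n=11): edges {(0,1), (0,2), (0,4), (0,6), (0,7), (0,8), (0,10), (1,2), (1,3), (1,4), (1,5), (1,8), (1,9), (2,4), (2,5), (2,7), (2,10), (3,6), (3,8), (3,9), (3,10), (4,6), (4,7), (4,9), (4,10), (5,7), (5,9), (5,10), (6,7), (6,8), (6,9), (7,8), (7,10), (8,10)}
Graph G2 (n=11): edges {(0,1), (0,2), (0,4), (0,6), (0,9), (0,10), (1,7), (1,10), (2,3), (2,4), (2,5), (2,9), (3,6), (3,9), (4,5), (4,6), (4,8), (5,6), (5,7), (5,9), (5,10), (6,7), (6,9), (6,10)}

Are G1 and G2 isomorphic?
No, not isomorphic

The graphs are NOT isomorphic.

Degrees in G1: deg(0)=7, deg(1)=7, deg(2)=6, deg(3)=5, deg(4)=7, deg(5)=5, deg(6)=6, deg(7)=7, deg(8)=6, deg(9)=5, deg(10)=7.
Sorted degree sequence of G1: [7, 7, 7, 7, 7, 6, 6, 6, 5, 5, 5].
Degrees in G2: deg(0)=6, deg(1)=3, deg(2)=5, deg(3)=3, deg(4)=5, deg(5)=6, deg(6)=7, deg(7)=3, deg(8)=1, deg(9)=5, deg(10)=4.
Sorted degree sequence of G2: [7, 6, 6, 5, 5, 5, 4, 3, 3, 3, 1].
The (sorted) degree sequence is an isomorphism invariant, so since G1 and G2 have different degree sequences they cannot be isomorphic.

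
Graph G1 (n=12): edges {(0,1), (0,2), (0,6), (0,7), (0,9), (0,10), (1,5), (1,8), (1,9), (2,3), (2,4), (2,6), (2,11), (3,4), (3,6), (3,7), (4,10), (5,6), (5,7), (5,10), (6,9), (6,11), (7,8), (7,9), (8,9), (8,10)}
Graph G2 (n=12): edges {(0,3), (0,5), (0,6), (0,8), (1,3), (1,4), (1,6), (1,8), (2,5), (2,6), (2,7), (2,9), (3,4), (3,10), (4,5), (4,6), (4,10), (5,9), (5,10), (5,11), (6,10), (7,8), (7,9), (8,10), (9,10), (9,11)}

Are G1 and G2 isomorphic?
Yes, isomorphic

The graphs are isomorphic.
One valid mapping φ: V(G1) → V(G2): 0→10, 1→3, 2→9, 3→2, 4→7, 5→0, 6→5, 7→6, 8→1, 9→4, 10→8, 11→11

Verify φ preserves adjacency — for each edge of G1, its image is an edge of G2:
  (0,1) → (φ(0),φ(1)) = (3,10) ∈ E(G2) ✓
  (0,2) → (φ(0),φ(2)) = (9,10) ∈ E(G2) ✓
  (0,6) → (φ(0),φ(6)) = (5,10) ∈ E(G2) ✓
  (0,7) → (φ(0),φ(7)) = (6,10) ∈ E(G2) ✓
  (0,9) → (φ(0),φ(9)) = (4,10) ∈ E(G2) ✓
  (0,10) → (φ(0),φ(10)) = (8,10) ∈ E(G2) ✓
  (1,5) → (φ(1),φ(5)) = (0,3) ∈ E(G2) ✓
  (1,8) → (φ(1),φ(8)) = (1,3) ∈ E(G2) ✓
  (1,9) → (φ(1),φ(9)) = (3,4) ∈ E(G2) ✓
  (2,3) → (φ(2),φ(3)) = (2,9) ∈ E(G2) ✓
  (2,4) → (φ(2),φ(4)) = (7,9) ∈ E(G2) ✓
  (2,6) → (φ(2),φ(6)) = (5,9) ∈ E(G2) ✓
  (2,11) → (φ(2),φ(11)) = (9,11) ∈ E(G2) ✓
  (3,4) → (φ(3),φ(4)) = (2,7) ∈ E(G2) ✓
  (3,6) → (φ(3),φ(6)) = (2,5) ∈ E(G2) ✓
  (3,7) → (φ(3),φ(7)) = (2,6) ∈ E(G2) ✓
  (4,10) → (φ(4),φ(10)) = (7,8) ∈ E(G2) ✓
  (5,6) → (φ(5),φ(6)) = (0,5) ∈ E(G2) ✓
  (5,7) → (φ(5),φ(7)) = (0,6) ∈ E(G2) ✓
  (5,10) → (φ(5),φ(10)) = (0,8) ∈ E(G2) ✓
  (6,9) → (φ(6),φ(9)) = (4,5) ∈ E(G2) ✓
  (6,11) → (φ(6),φ(11)) = (5,11) ∈ E(G2) ✓
  (7,8) → (φ(7),φ(8)) = (1,6) ∈ E(G2) ✓
  (7,9) → (φ(7),φ(9)) = (4,6) ∈ E(G2) ✓
  (8,9) → (φ(8),φ(9)) = (1,4) ∈ E(G2) ✓
  (8,10) → (φ(8),φ(10)) = (1,8) ∈ E(G2) ✓
All 26 edges of G1 map to edges of G2, and |E(G1)| = |E(G2)| = 26, so φ is a bijection on edges as well as vertices. Hence G1 ≅ G2.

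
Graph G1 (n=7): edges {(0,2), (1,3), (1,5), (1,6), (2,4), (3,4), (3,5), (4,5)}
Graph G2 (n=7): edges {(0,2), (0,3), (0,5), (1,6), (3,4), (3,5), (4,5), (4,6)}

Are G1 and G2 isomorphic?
Yes, isomorphic

The graphs are isomorphic.
One valid mapping φ: V(G1) → V(G2): 0→1, 1→0, 2→6, 3→3, 4→4, 5→5, 6→2

Verify φ preserves adjacency — for each edge of G1, its image is an edge of G2:
  (0,2) → (φ(0),φ(2)) = (1,6) ∈ E(G2) ✓
  (1,3) → (φ(1),φ(3)) = (0,3) ∈ E(G2) ✓
  (1,5) → (φ(1),φ(5)) = (0,5) ∈ E(G2) ✓
  (1,6) → (φ(1),φ(6)) = (0,2) ∈ E(G2) ✓
  (2,4) → (φ(2),φ(4)) = (4,6) ∈ E(G2) ✓
  (3,4) → (φ(3),φ(4)) = (3,4) ∈ E(G2) ✓
  (3,5) → (φ(3),φ(5)) = (3,5) ∈ E(G2) ✓
  (4,5) → (φ(4),φ(5)) = (4,5) ∈ E(G2) ✓
All 8 edges of G1 map to edges of G2, and |E(G1)| = |E(G2)| = 8, so φ is a bijection on edges as well as vertices. Hence G1 ≅ G2.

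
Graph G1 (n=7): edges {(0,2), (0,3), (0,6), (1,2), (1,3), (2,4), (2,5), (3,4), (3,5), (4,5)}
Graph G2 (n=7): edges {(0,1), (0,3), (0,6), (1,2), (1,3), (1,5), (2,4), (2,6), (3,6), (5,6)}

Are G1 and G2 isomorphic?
Yes, isomorphic

The graphs are isomorphic.
One valid mapping φ: V(G1) → V(G2): 0→2, 1→5, 2→1, 3→6, 4→0, 5→3, 6→4

Verify φ preserves adjacency — for each edge of G1, its image is an edge of G2:
  (0,2) → (φ(0),φ(2)) = (1,2) ∈ E(G2) ✓
  (0,3) → (φ(0),φ(3)) = (2,6) ∈ E(G2) ✓
  (0,6) → (φ(0),φ(6)) = (2,4) ∈ E(G2) ✓
  (1,2) → (φ(1),φ(2)) = (1,5) ∈ E(G2) ✓
  (1,3) → (φ(1),φ(3)) = (5,6) ∈ E(G2) ✓
  (2,4) → (φ(2),φ(4)) = (0,1) ∈ E(G2) ✓
  (2,5) → (φ(2),φ(5)) = (1,3) ∈ E(G2) ✓
  (3,4) → (φ(3),φ(4)) = (0,6) ∈ E(G2) ✓
  (3,5) → (φ(3),φ(5)) = (3,6) ∈ E(G2) ✓
  (4,5) → (φ(4),φ(5)) = (0,3) ∈ E(G2) ✓
All 10 edges of G1 map to edges of G2, and |E(G1)| = |E(G2)| = 10, so φ is a bijection on edges as well as vertices. Hence G1 ≅ G2.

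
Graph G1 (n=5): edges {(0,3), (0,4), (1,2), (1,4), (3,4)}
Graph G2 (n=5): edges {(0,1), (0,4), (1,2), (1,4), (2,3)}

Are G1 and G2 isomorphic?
Yes, isomorphic

The graphs are isomorphic.
One valid mapping φ: V(G1) → V(G2): 0→0, 1→2, 2→3, 3→4, 4→1

Verify φ preserves adjacency — for each edge of G1, its image is an edge of G2:
  (0,3) → (φ(0),φ(3)) = (0,4) ∈ E(G2) ✓
  (0,4) → (φ(0),φ(4)) = (0,1) ∈ E(G2) ✓
  (1,2) → (φ(1),φ(2)) = (2,3) ∈ E(G2) ✓
  (1,4) → (φ(1),φ(4)) = (1,2) ∈ E(G2) ✓
  (3,4) → (φ(3),φ(4)) = (1,4) ∈ E(G2) ✓
All 5 edges of G1 map to edges of G2, and |E(G1)| = |E(G2)| = 5, so φ is a bijection on edges as well as vertices. Hence G1 ≅ G2.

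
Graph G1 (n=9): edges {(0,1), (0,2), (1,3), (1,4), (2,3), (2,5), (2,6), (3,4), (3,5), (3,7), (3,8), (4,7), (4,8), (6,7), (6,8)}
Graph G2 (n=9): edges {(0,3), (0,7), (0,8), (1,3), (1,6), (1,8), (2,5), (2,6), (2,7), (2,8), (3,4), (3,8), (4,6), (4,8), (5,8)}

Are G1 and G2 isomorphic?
Yes, isomorphic

The graphs are isomorphic.
One valid mapping φ: V(G1) → V(G2): 0→7, 1→0, 2→2, 3→8, 4→3, 5→5, 6→6, 7→4, 8→1

Verify φ preserves adjacency — for each edge of G1, its image is an edge of G2:
  (0,1) → (φ(0),φ(1)) = (0,7) ∈ E(G2) ✓
  (0,2) → (φ(0),φ(2)) = (2,7) ∈ E(G2) ✓
  (1,3) → (φ(1),φ(3)) = (0,8) ∈ E(G2) ✓
  (1,4) → (φ(1),φ(4)) = (0,3) ∈ E(G2) ✓
  (2,3) → (φ(2),φ(3)) = (2,8) ∈ E(G2) ✓
  (2,5) → (φ(2),φ(5)) = (2,5) ∈ E(G2) ✓
  (2,6) → (φ(2),φ(6)) = (2,6) ∈ E(G2) ✓
  (3,4) → (φ(3),φ(4)) = (3,8) ∈ E(G2) ✓
  (3,5) → (φ(3),φ(5)) = (5,8) ∈ E(G2) ✓
  (3,7) → (φ(3),φ(7)) = (4,8) ∈ E(G2) ✓
  (3,8) → (φ(3),φ(8)) = (1,8) ∈ E(G2) ✓
  (4,7) → (φ(4),φ(7)) = (3,4) ∈ E(G2) ✓
  (4,8) → (φ(4),φ(8)) = (1,3) ∈ E(G2) ✓
  (6,7) → (φ(6),φ(7)) = (4,6) ∈ E(G2) ✓
  (6,8) → (φ(6),φ(8)) = (1,6) ∈ E(G2) ✓
All 15 edges of G1 map to edges of G2, and |E(G1)| = |E(G2)| = 15, so φ is a bijection on edges as well as vertices. Hence G1 ≅ G2.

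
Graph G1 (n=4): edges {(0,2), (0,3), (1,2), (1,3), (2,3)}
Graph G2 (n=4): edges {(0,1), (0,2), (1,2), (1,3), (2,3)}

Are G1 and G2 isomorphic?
Yes, isomorphic

The graphs are isomorphic.
One valid mapping φ: V(G1) → V(G2): 0→0, 1→3, 2→2, 3→1

Verify φ preserves adjacency — for each edge of G1, its image is an edge of G2:
  (0,2) → (φ(0),φ(2)) = (0,2) ∈ E(G2) ✓
  (0,3) → (φ(0),φ(3)) = (0,1) ∈ E(G2) ✓
  (1,2) → (φ(1),φ(2)) = (2,3) ∈ E(G2) ✓
  (1,3) → (φ(1),φ(3)) = (1,3) ∈ E(G2) ✓
  (2,3) → (φ(2),φ(3)) = (1,2) ∈ E(G2) ✓
All 5 edges of G1 map to edges of G2, and |E(G1)| = |E(G2)| = 5, so φ is a bijection on edges as well as vertices. Hence G1 ≅ G2.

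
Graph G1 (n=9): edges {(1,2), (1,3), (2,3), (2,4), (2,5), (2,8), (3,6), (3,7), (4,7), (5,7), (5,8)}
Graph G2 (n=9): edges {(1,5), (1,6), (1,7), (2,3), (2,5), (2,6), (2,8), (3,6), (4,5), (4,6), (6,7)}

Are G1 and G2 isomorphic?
Yes, isomorphic

The graphs are isomorphic.
One valid mapping φ: V(G1) → V(G2): 0→0, 1→3, 2→6, 3→2, 4→4, 5→1, 6→8, 7→5, 8→7

Verify φ preserves adjacency — for each edge of G1, its image is an edge of G2:
  (1,2) → (φ(1),φ(2)) = (3,6) ∈ E(G2) ✓
  (1,3) → (φ(1),φ(3)) = (2,3) ∈ E(G2) ✓
  (2,3) → (φ(2),φ(3)) = (2,6) ∈ E(G2) ✓
  (2,4) → (φ(2),φ(4)) = (4,6) ∈ E(G2) ✓
  (2,5) → (φ(2),φ(5)) = (1,6) ∈ E(G2) ✓
  (2,8) → (φ(2),φ(8)) = (6,7) ∈ E(G2) ✓
  (3,6) → (φ(3),φ(6)) = (2,8) ∈ E(G2) ✓
  (3,7) → (φ(3),φ(7)) = (2,5) ∈ E(G2) ✓
  (4,7) → (φ(4),φ(7)) = (4,5) ∈ E(G2) ✓
  (5,7) → (φ(5),φ(7)) = (1,5) ∈ E(G2) ✓
  (5,8) → (φ(5),φ(8)) = (1,7) ∈ E(G2) ✓
All 11 edges of G1 map to edges of G2, and |E(G1)| = |E(G2)| = 11, so φ is a bijection on edges as well as vertices. Hence G1 ≅ G2.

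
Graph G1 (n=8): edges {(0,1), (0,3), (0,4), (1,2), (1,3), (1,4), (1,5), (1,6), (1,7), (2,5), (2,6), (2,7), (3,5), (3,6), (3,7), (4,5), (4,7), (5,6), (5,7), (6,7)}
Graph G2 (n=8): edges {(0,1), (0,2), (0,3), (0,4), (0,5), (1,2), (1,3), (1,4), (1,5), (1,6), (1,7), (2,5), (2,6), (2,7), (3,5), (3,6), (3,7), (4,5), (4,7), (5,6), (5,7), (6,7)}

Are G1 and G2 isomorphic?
No, not isomorphic

The graphs are NOT isomorphic.

Counting edges: G1 has 20 edge(s); G2 has 22 edge(s).
Edge count is an isomorphism invariant (a bijection on vertices induces a bijection on edges), so differing edge counts rule out isomorphism.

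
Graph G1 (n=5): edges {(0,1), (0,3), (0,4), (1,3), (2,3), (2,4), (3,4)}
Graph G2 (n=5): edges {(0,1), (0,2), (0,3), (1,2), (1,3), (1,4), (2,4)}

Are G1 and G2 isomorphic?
Yes, isomorphic

The graphs are isomorphic.
One valid mapping φ: V(G1) → V(G2): 0→0, 1→3, 2→4, 3→1, 4→2

Verify φ preserves adjacency — for each edge of G1, its image is an edge of G2:
  (0,1) → (φ(0),φ(1)) = (0,3) ∈ E(G2) ✓
  (0,3) → (φ(0),φ(3)) = (0,1) ∈ E(G2) ✓
  (0,4) → (φ(0),φ(4)) = (0,2) ∈ E(G2) ✓
  (1,3) → (φ(1),φ(3)) = (1,3) ∈ E(G2) ✓
  (2,3) → (φ(2),φ(3)) = (1,4) ∈ E(G2) ✓
  (2,4) → (φ(2),φ(4)) = (2,4) ∈ E(G2) ✓
  (3,4) → (φ(3),φ(4)) = (1,2) ∈ E(G2) ✓
All 7 edges of G1 map to edges of G2, and |E(G1)| = |E(G2)| = 7, so φ is a bijection on edges as well as vertices. Hence G1 ≅ G2.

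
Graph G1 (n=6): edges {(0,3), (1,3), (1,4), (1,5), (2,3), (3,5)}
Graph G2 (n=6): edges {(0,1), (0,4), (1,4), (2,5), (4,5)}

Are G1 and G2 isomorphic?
No, not isomorphic

The graphs are NOT isomorphic.

Connected components of G1: 1 component(s) with vertex sets [[0, 1, 2, 3, 4, 5]], sizes [6].
Connected components of G2: 2 component(s) with vertex sets [[3], [0, 1, 2, 4, 5]], sizes [1, 5].
The number of connected components (and the multiset of component sizes) is an isomorphism invariant — an isomorphism maps each component of G1 bijectively onto a component of G2. Since G1 has 1 component(s) and G2 has 2, they cannot be isomorphic.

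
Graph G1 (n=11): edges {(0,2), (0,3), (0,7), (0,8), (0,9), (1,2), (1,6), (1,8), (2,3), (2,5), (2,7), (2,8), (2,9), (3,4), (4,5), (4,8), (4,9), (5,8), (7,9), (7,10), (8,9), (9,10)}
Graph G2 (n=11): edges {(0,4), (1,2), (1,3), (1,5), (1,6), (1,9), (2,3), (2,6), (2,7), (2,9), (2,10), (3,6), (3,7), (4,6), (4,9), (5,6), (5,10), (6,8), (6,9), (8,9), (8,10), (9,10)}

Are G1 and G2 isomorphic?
Yes, isomorphic

The graphs are isomorphic.
One valid mapping φ: V(G1) → V(G2): 0→1, 1→4, 2→6, 3→5, 4→10, 5→8, 6→0, 7→3, 8→9, 9→2, 10→7

Verify φ preserves adjacency — for each edge of G1, its image is an edge of G2:
  (0,2) → (φ(0),φ(2)) = (1,6) ∈ E(G2) ✓
  (0,3) → (φ(0),φ(3)) = (1,5) ∈ E(G2) ✓
  (0,7) → (φ(0),φ(7)) = (1,3) ∈ E(G2) ✓
  (0,8) → (φ(0),φ(8)) = (1,9) ∈ E(G2) ✓
  (0,9) → (φ(0),φ(9)) = (1,2) ∈ E(G2) ✓
  (1,2) → (φ(1),φ(2)) = (4,6) ∈ E(G2) ✓
  (1,6) → (φ(1),φ(6)) = (0,4) ∈ E(G2) ✓
  (1,8) → (φ(1),φ(8)) = (4,9) ∈ E(G2) ✓
  (2,3) → (φ(2),φ(3)) = (5,6) ∈ E(G2) ✓
  (2,5) → (φ(2),φ(5)) = (6,8) ∈ E(G2) ✓
  (2,7) → (φ(2),φ(7)) = (3,6) ∈ E(G2) ✓
  (2,8) → (φ(2),φ(8)) = (6,9) ∈ E(G2) ✓
  (2,9) → (φ(2),φ(9)) = (2,6) ∈ E(G2) ✓
  (3,4) → (φ(3),φ(4)) = (5,10) ∈ E(G2) ✓
  (4,5) → (φ(4),φ(5)) = (8,10) ∈ E(G2) ✓
  (4,8) → (φ(4),φ(8)) = (9,10) ∈ E(G2) ✓
  (4,9) → (φ(4),φ(9)) = (2,10) ∈ E(G2) ✓
  (5,8) → (φ(5),φ(8)) = (8,9) ∈ E(G2) ✓
  (7,9) → (φ(7),φ(9)) = (2,3) ∈ E(G2) ✓
  (7,10) → (φ(7),φ(10)) = (3,7) ∈ E(G2) ✓
  (8,9) → (φ(8),φ(9)) = (2,9) ∈ E(G2) ✓
  (9,10) → (φ(9),φ(10)) = (2,7) ∈ E(G2) ✓
All 22 edges of G1 map to edges of G2, and |E(G1)| = |E(G2)| = 22, so φ is a bijection on edges as well as vertices. Hence G1 ≅ G2.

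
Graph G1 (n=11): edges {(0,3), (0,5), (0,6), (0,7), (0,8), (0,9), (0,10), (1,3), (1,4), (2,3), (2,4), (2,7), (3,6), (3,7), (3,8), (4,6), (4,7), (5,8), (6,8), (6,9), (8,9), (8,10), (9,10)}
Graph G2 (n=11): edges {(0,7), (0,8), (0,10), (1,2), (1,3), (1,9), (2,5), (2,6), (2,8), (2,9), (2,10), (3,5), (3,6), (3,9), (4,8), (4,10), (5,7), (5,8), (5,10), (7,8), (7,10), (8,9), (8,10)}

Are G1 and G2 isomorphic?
Yes, isomorphic

The graphs are isomorphic.
One valid mapping φ: V(G1) → V(G2): 0→8, 1→6, 2→1, 3→2, 4→3, 5→4, 6→5, 7→9, 8→10, 9→7, 10→0

Verify φ preserves adjacency — for each edge of G1, its image is an edge of G2:
  (0,3) → (φ(0),φ(3)) = (2,8) ∈ E(G2) ✓
  (0,5) → (φ(0),φ(5)) = (4,8) ∈ E(G2) ✓
  (0,6) → (φ(0),φ(6)) = (5,8) ∈ E(G2) ✓
  (0,7) → (φ(0),φ(7)) = (8,9) ∈ E(G2) ✓
  (0,8) → (φ(0),φ(8)) = (8,10) ∈ E(G2) ✓
  (0,9) → (φ(0),φ(9)) = (7,8) ∈ E(G2) ✓
  (0,10) → (φ(0),φ(10)) = (0,8) ∈ E(G2) ✓
  (1,3) → (φ(1),φ(3)) = (2,6) ∈ E(G2) ✓
  (1,4) → (φ(1),φ(4)) = (3,6) ∈ E(G2) ✓
  (2,3) → (φ(2),φ(3)) = (1,2) ∈ E(G2) ✓
  (2,4) → (φ(2),φ(4)) = (1,3) ∈ E(G2) ✓
  (2,7) → (φ(2),φ(7)) = (1,9) ∈ E(G2) ✓
  (3,6) → (φ(3),φ(6)) = (2,5) ∈ E(G2) ✓
  (3,7) → (φ(3),φ(7)) = (2,9) ∈ E(G2) ✓
  (3,8) → (φ(3),φ(8)) = (2,10) ∈ E(G2) ✓
  (4,6) → (φ(4),φ(6)) = (3,5) ∈ E(G2) ✓
  (4,7) → (φ(4),φ(7)) = (3,9) ∈ E(G2) ✓
  (5,8) → (φ(5),φ(8)) = (4,10) ∈ E(G2) ✓
  (6,8) → (φ(6),φ(8)) = (5,10) ∈ E(G2) ✓
  (6,9) → (φ(6),φ(9)) = (5,7) ∈ E(G2) ✓
  (8,9) → (φ(8),φ(9)) = (7,10) ∈ E(G2) ✓
  (8,10) → (φ(8),φ(10)) = (0,10) ∈ E(G2) ✓
  (9,10) → (φ(9),φ(10)) = (0,7) ∈ E(G2) ✓
All 23 edges of G1 map to edges of G2, and |E(G1)| = |E(G2)| = 23, so φ is a bijection on edges as well as vertices. Hence G1 ≅ G2.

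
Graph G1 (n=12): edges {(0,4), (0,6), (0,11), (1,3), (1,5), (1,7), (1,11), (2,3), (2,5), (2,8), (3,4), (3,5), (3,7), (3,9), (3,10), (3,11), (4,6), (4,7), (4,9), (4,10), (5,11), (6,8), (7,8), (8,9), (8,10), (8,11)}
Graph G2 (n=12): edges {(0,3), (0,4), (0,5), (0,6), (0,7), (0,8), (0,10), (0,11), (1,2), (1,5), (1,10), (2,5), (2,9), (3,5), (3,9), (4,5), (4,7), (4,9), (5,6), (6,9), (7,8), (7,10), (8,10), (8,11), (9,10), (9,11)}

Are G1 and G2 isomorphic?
Yes, isomorphic

The graphs are isomorphic.
One valid mapping φ: V(G1) → V(G2): 0→1, 1→7, 2→11, 3→0, 4→5, 5→8, 6→2, 7→4, 8→9, 9→6, 10→3, 11→10

Verify φ preserves adjacency — for each edge of G1, its image is an edge of G2:
  (0,4) → (φ(0),φ(4)) = (1,5) ∈ E(G2) ✓
  (0,6) → (φ(0),φ(6)) = (1,2) ∈ E(G2) ✓
  (0,11) → (φ(0),φ(11)) = (1,10) ∈ E(G2) ✓
  (1,3) → (φ(1),φ(3)) = (0,7) ∈ E(G2) ✓
  (1,5) → (φ(1),φ(5)) = (7,8) ∈ E(G2) ✓
  (1,7) → (φ(1),φ(7)) = (4,7) ∈ E(G2) ✓
  (1,11) → (φ(1),φ(11)) = (7,10) ∈ E(G2) ✓
  (2,3) → (φ(2),φ(3)) = (0,11) ∈ E(G2) ✓
  (2,5) → (φ(2),φ(5)) = (8,11) ∈ E(G2) ✓
  (2,8) → (φ(2),φ(8)) = (9,11) ∈ E(G2) ✓
  (3,4) → (φ(3),φ(4)) = (0,5) ∈ E(G2) ✓
  (3,5) → (φ(3),φ(5)) = (0,8) ∈ E(G2) ✓
  (3,7) → (φ(3),φ(7)) = (0,4) ∈ E(G2) ✓
  (3,9) → (φ(3),φ(9)) = (0,6) ∈ E(G2) ✓
  (3,10) → (φ(3),φ(10)) = (0,3) ∈ E(G2) ✓
  (3,11) → (φ(3),φ(11)) = (0,10) ∈ E(G2) ✓
  (4,6) → (φ(4),φ(6)) = (2,5) ∈ E(G2) ✓
  (4,7) → (φ(4),φ(7)) = (4,5) ∈ E(G2) ✓
  (4,9) → (φ(4),φ(9)) = (5,6) ∈ E(G2) ✓
  (4,10) → (φ(4),φ(10)) = (3,5) ∈ E(G2) ✓
  (5,11) → (φ(5),φ(11)) = (8,10) ∈ E(G2) ✓
  (6,8) → (φ(6),φ(8)) = (2,9) ∈ E(G2) ✓
  (7,8) → (φ(7),φ(8)) = (4,9) ∈ E(G2) ✓
  (8,9) → (φ(8),φ(9)) = (6,9) ∈ E(G2) ✓
  (8,10) → (φ(8),φ(10)) = (3,9) ∈ E(G2) ✓
  (8,11) → (φ(8),φ(11)) = (9,10) ∈ E(G2) ✓
All 26 edges of G1 map to edges of G2, and |E(G1)| = |E(G2)| = 26, so φ is a bijection on edges as well as vertices. Hence G1 ≅ G2.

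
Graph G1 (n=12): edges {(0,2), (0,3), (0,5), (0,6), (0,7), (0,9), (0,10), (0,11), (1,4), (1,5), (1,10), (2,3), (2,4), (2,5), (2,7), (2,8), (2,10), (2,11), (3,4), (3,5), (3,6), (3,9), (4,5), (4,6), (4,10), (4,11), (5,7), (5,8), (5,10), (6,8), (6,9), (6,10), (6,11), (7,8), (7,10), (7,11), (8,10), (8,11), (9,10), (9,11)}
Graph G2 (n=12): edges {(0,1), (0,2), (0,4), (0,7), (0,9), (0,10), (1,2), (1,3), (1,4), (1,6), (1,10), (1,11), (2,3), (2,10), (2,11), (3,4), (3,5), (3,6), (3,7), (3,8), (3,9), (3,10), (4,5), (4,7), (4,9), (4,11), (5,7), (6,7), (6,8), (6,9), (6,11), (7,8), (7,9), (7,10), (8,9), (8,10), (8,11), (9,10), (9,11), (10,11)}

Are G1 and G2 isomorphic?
Yes, isomorphic

The graphs are isomorphic.
One valid mapping φ: V(G1) → V(G2): 0→10, 1→5, 2→9, 3→0, 4→4, 5→7, 6→1, 7→8, 8→6, 9→2, 10→3, 11→11

Verify φ preserves adjacency — for each edge of G1, its image is an edge of G2:
  (0,2) → (φ(0),φ(2)) = (9,10) ∈ E(G2) ✓
  (0,3) → (φ(0),φ(3)) = (0,10) ∈ E(G2) ✓
  (0,5) → (φ(0),φ(5)) = (7,10) ∈ E(G2) ✓
  (0,6) → (φ(0),φ(6)) = (1,10) ∈ E(G2) ✓
  (0,7) → (φ(0),φ(7)) = (8,10) ∈ E(G2) ✓
  (0,9) → (φ(0),φ(9)) = (2,10) ∈ E(G2) ✓
  (0,10) → (φ(0),φ(10)) = (3,10) ∈ E(G2) ✓
  (0,11) → (φ(0),φ(11)) = (10,11) ∈ E(G2) ✓
  (1,4) → (φ(1),φ(4)) = (4,5) ∈ E(G2) ✓
  (1,5) → (φ(1),φ(5)) = (5,7) ∈ E(G2) ✓
  (1,10) → (φ(1),φ(10)) = (3,5) ∈ E(G2) ✓
  (2,3) → (φ(2),φ(3)) = (0,9) ∈ E(G2) ✓
  (2,4) → (φ(2),φ(4)) = (4,9) ∈ E(G2) ✓
  (2,5) → (φ(2),φ(5)) = (7,9) ∈ E(G2) ✓
  (2,7) → (φ(2),φ(7)) = (8,9) ∈ E(G2) ✓
  (2,8) → (φ(2),φ(8)) = (6,9) ∈ E(G2) ✓
  (2,10) → (φ(2),φ(10)) = (3,9) ∈ E(G2) ✓
  (2,11) → (φ(2),φ(11)) = (9,11) ∈ E(G2) ✓
  (3,4) → (φ(3),φ(4)) = (0,4) ∈ E(G2) ✓
  (3,5) → (φ(3),φ(5)) = (0,7) ∈ E(G2) ✓
  (3,6) → (φ(3),φ(6)) = (0,1) ∈ E(G2) ✓
  (3,9) → (φ(3),φ(9)) = (0,2) ∈ E(G2) ✓
  (4,5) → (φ(4),φ(5)) = (4,7) ∈ E(G2) ✓
  (4,6) → (φ(4),φ(6)) = (1,4) ∈ E(G2) ✓
  (4,10) → (φ(4),φ(10)) = (3,4) ∈ E(G2) ✓
  (4,11) → (φ(4),φ(11)) = (4,11) ∈ E(G2) ✓
  (5,7) → (φ(5),φ(7)) = (7,8) ∈ E(G2) ✓
  (5,8) → (φ(5),φ(8)) = (6,7) ∈ E(G2) ✓
  (5,10) → (φ(5),φ(10)) = (3,7) ∈ E(G2) ✓
  (6,8) → (φ(6),φ(8)) = (1,6) ∈ E(G2) ✓
  (6,9) → (φ(6),φ(9)) = (1,2) ∈ E(G2) ✓
  (6,10) → (φ(6),φ(10)) = (1,3) ∈ E(G2) ✓
  (6,11) → (φ(6),φ(11)) = (1,11) ∈ E(G2) ✓
  (7,8) → (φ(7),φ(8)) = (6,8) ∈ E(G2) ✓
  (7,10) → (φ(7),φ(10)) = (3,8) ∈ E(G2) ✓
  (7,11) → (φ(7),φ(11)) = (8,11) ∈ E(G2) ✓
  (8,10) → (φ(8),φ(10)) = (3,6) ∈ E(G2) ✓
  (8,11) → (φ(8),φ(11)) = (6,11) ∈ E(G2) ✓
  (9,10) → (φ(9),φ(10)) = (2,3) ∈ E(G2) ✓
  (9,11) → (φ(9),φ(11)) = (2,11) ∈ E(G2) ✓
All 40 edges of G1 map to edges of G2, and |E(G1)| = |E(G2)| = 40, so φ is a bijection on edges as well as vertices. Hence G1 ≅ G2.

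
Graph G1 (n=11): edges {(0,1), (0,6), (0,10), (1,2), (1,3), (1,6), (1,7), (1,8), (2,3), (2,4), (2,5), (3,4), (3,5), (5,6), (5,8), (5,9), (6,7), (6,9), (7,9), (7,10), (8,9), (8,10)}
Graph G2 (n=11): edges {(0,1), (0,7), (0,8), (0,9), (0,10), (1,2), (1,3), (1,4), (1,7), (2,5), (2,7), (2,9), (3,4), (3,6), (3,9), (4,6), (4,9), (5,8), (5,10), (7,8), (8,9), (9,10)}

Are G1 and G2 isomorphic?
Yes, isomorphic

The graphs are isomorphic.
One valid mapping φ: V(G1) → V(G2): 0→10, 1→9, 2→3, 3→4, 4→6, 5→1, 6→0, 7→8, 8→2, 9→7, 10→5

Verify φ preserves adjacency — for each edge of G1, its image is an edge of G2:
  (0,1) → (φ(0),φ(1)) = (9,10) ∈ E(G2) ✓
  (0,6) → (φ(0),φ(6)) = (0,10) ∈ E(G2) ✓
  (0,10) → (φ(0),φ(10)) = (5,10) ∈ E(G2) ✓
  (1,2) → (φ(1),φ(2)) = (3,9) ∈ E(G2) ✓
  (1,3) → (φ(1),φ(3)) = (4,9) ∈ E(G2) ✓
  (1,6) → (φ(1),φ(6)) = (0,9) ∈ E(G2) ✓
  (1,7) → (φ(1),φ(7)) = (8,9) ∈ E(G2) ✓
  (1,8) → (φ(1),φ(8)) = (2,9) ∈ E(G2) ✓
  (2,3) → (φ(2),φ(3)) = (3,4) ∈ E(G2) ✓
  (2,4) → (φ(2),φ(4)) = (3,6) ∈ E(G2) ✓
  (2,5) → (φ(2),φ(5)) = (1,3) ∈ E(G2) ✓
  (3,4) → (φ(3),φ(4)) = (4,6) ∈ E(G2) ✓
  (3,5) → (φ(3),φ(5)) = (1,4) ∈ E(G2) ✓
  (5,6) → (φ(5),φ(6)) = (0,1) ∈ E(G2) ✓
  (5,8) → (φ(5),φ(8)) = (1,2) ∈ E(G2) ✓
  (5,9) → (φ(5),φ(9)) = (1,7) ∈ E(G2) ✓
  (6,7) → (φ(6),φ(7)) = (0,8) ∈ E(G2) ✓
  (6,9) → (φ(6),φ(9)) = (0,7) ∈ E(G2) ✓
  (7,9) → (φ(7),φ(9)) = (7,8) ∈ E(G2) ✓
  (7,10) → (φ(7),φ(10)) = (5,8) ∈ E(G2) ✓
  (8,9) → (φ(8),φ(9)) = (2,7) ∈ E(G2) ✓
  (8,10) → (φ(8),φ(10)) = (2,5) ∈ E(G2) ✓
All 22 edges of G1 map to edges of G2, and |E(G1)| = |E(G2)| = 22, so φ is a bijection on edges as well as vertices. Hence G1 ≅ G2.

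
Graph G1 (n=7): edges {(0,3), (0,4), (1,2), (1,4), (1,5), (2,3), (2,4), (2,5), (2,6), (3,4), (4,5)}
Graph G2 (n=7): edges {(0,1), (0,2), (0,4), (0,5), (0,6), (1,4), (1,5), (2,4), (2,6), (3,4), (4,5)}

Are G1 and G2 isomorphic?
Yes, isomorphic

The graphs are isomorphic.
One valid mapping φ: V(G1) → V(G2): 0→6, 1→5, 2→4, 3→2, 4→0, 5→1, 6→3

Verify φ preserves adjacency — for each edge of G1, its image is an edge of G2:
  (0,3) → (φ(0),φ(3)) = (2,6) ∈ E(G2) ✓
  (0,4) → (φ(0),φ(4)) = (0,6) ∈ E(G2) ✓
  (1,2) → (φ(1),φ(2)) = (4,5) ∈ E(G2) ✓
  (1,4) → (φ(1),φ(4)) = (0,5) ∈ E(G2) ✓
  (1,5) → (φ(1),φ(5)) = (1,5) ∈ E(G2) ✓
  (2,3) → (φ(2),φ(3)) = (2,4) ∈ E(G2) ✓
  (2,4) → (φ(2),φ(4)) = (0,4) ∈ E(G2) ✓
  (2,5) → (φ(2),φ(5)) = (1,4) ∈ E(G2) ✓
  (2,6) → (φ(2),φ(6)) = (3,4) ∈ E(G2) ✓
  (3,4) → (φ(3),φ(4)) = (0,2) ∈ E(G2) ✓
  (4,5) → (φ(4),φ(5)) = (0,1) ∈ E(G2) ✓
All 11 edges of G1 map to edges of G2, and |E(G1)| = |E(G2)| = 11, so φ is a bijection on edges as well as vertices. Hence G1 ≅ G2.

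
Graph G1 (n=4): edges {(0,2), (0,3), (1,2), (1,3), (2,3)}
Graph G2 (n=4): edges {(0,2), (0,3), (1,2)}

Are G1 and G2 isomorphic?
No, not isomorphic

The graphs are NOT isomorphic.

Counting edges: G1 has 5 edge(s); G2 has 3 edge(s).
Edge count is an isomorphism invariant (a bijection on vertices induces a bijection on edges), so differing edge counts rule out isomorphism.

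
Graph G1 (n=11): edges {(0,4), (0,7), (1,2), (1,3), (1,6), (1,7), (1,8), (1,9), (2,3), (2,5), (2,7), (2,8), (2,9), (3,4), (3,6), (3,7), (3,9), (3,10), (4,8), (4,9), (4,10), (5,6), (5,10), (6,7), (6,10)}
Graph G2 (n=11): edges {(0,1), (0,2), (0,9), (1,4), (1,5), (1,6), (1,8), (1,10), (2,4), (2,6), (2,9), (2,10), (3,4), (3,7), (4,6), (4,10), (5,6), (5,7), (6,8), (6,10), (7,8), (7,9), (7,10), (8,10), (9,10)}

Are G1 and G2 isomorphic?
Yes, isomorphic

The graphs are isomorphic.
One valid mapping φ: V(G1) → V(G2): 0→3, 1→6, 2→1, 3→10, 4→7, 5→0, 6→2, 7→4, 8→5, 9→8, 10→9

Verify φ preserves adjacency — for each edge of G1, its image is an edge of G2:
  (0,4) → (φ(0),φ(4)) = (3,7) ∈ E(G2) ✓
  (0,7) → (φ(0),φ(7)) = (3,4) ∈ E(G2) ✓
  (1,2) → (φ(1),φ(2)) = (1,6) ∈ E(G2) ✓
  (1,3) → (φ(1),φ(3)) = (6,10) ∈ E(G2) ✓
  (1,6) → (φ(1),φ(6)) = (2,6) ∈ E(G2) ✓
  (1,7) → (φ(1),φ(7)) = (4,6) ∈ E(G2) ✓
  (1,8) → (φ(1),φ(8)) = (5,6) ∈ E(G2) ✓
  (1,9) → (φ(1),φ(9)) = (6,8) ∈ E(G2) ✓
  (2,3) → (φ(2),φ(3)) = (1,10) ∈ E(G2) ✓
  (2,5) → (φ(2),φ(5)) = (0,1) ∈ E(G2) ✓
  (2,7) → (φ(2),φ(7)) = (1,4) ∈ E(G2) ✓
  (2,8) → (φ(2),φ(8)) = (1,5) ∈ E(G2) ✓
  (2,9) → (φ(2),φ(9)) = (1,8) ∈ E(G2) ✓
  (3,4) → (φ(3),φ(4)) = (7,10) ∈ E(G2) ✓
  (3,6) → (φ(3),φ(6)) = (2,10) ∈ E(G2) ✓
  (3,7) → (φ(3),φ(7)) = (4,10) ∈ E(G2) ✓
  (3,9) → (φ(3),φ(9)) = (8,10) ∈ E(G2) ✓
  (3,10) → (φ(3),φ(10)) = (9,10) ∈ E(G2) ✓
  (4,8) → (φ(4),φ(8)) = (5,7) ∈ E(G2) ✓
  (4,9) → (φ(4),φ(9)) = (7,8) ∈ E(G2) ✓
  (4,10) → (φ(4),φ(10)) = (7,9) ∈ E(G2) ✓
  (5,6) → (φ(5),φ(6)) = (0,2) ∈ E(G2) ✓
  (5,10) → (φ(5),φ(10)) = (0,9) ∈ E(G2) ✓
  (6,7) → (φ(6),φ(7)) = (2,4) ∈ E(G2) ✓
  (6,10) → (φ(6),φ(10)) = (2,9) ∈ E(G2) ✓
All 25 edges of G1 map to edges of G2, and |E(G1)| = |E(G2)| = 25, so φ is a bijection on edges as well as vertices. Hence G1 ≅ G2.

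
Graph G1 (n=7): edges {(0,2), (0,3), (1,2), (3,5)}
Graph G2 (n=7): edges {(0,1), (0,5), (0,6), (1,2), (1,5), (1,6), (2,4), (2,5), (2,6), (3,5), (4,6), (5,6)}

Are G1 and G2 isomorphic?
No, not isomorphic

The graphs are NOT isomorphic.

Connected components of G1: 3 component(s) with vertex sets [[4], [6], [0, 1, 2, 3, 5]], sizes [1, 1, 5].
Connected components of G2: 1 component(s) with vertex sets [[0, 1, 2, 3, 4, 5, 6]], sizes [7].
The number of connected components (and the multiset of component sizes) is an isomorphism invariant — an isomorphism maps each component of G1 bijectively onto a component of G2. Since G1 has 3 component(s) and G2 has 1, they cannot be isomorphic.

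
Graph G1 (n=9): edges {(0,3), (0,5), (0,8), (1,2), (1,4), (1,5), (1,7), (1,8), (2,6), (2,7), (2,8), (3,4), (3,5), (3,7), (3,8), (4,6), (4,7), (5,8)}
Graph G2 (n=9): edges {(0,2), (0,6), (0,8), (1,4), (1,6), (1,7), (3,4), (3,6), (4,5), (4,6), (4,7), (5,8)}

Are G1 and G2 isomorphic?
No, not isomorphic

The graphs are NOT isomorphic.

Degrees in G1: deg(0)=3, deg(1)=5, deg(2)=4, deg(3)=5, deg(4)=4, deg(5)=4, deg(6)=2, deg(7)=4, deg(8)=5.
Sorted degree sequence of G1: [5, 5, 5, 4, 4, 4, 4, 3, 2].
Degrees in G2: deg(0)=3, deg(1)=3, deg(2)=1, deg(3)=2, deg(4)=5, deg(5)=2, deg(6)=4, deg(7)=2, deg(8)=2.
Sorted degree sequence of G2: [5, 4, 3, 3, 2, 2, 2, 2, 1].
The (sorted) degree sequence is an isomorphism invariant, so since G1 and G2 have different degree sequences they cannot be isomorphic.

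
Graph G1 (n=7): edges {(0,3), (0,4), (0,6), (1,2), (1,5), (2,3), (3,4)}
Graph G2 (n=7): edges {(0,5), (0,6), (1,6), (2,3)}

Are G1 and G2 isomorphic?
No, not isomorphic

The graphs are NOT isomorphic.

Connected components of G1: 1 component(s) with vertex sets [[0, 1, 2, 3, 4, 5, 6]], sizes [7].
Connected components of G2: 3 component(s) with vertex sets [[4], [2, 3], [0, 1, 5, 6]], sizes [1, 2, 4].
The number of connected components (and the multiset of component sizes) is an isomorphism invariant — an isomorphism maps each component of G1 bijectively onto a component of G2. Since G1 has 1 component(s) and G2 has 3, they cannot be isomorphic.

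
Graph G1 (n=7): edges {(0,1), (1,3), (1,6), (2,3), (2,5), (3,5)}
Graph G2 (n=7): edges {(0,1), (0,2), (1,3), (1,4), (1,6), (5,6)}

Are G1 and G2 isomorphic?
No, not isomorphic

The graphs are NOT isomorphic.

Degrees in G1: deg(0)=1, deg(1)=3, deg(2)=2, deg(3)=3, deg(4)=0, deg(5)=2, deg(6)=1.
Sorted degree sequence of G1: [3, 3, 2, 2, 1, 1, 0].
Degrees in G2: deg(0)=2, deg(1)=4, deg(2)=1, deg(3)=1, deg(4)=1, deg(5)=1, deg(6)=2.
Sorted degree sequence of G2: [4, 2, 2, 1, 1, 1, 1].
The (sorted) degree sequence is an isomorphism invariant, so since G1 and G2 have different degree sequences they cannot be isomorphic.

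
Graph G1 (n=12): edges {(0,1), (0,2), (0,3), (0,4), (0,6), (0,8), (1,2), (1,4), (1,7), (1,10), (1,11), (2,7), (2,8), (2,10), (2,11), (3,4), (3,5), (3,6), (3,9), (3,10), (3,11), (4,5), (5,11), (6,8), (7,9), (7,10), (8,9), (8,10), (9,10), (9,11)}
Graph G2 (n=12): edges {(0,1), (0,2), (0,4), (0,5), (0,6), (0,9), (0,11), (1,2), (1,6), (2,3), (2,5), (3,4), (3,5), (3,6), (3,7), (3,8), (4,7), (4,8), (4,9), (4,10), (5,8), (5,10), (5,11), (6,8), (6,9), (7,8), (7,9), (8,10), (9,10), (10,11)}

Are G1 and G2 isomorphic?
Yes, isomorphic

The graphs are isomorphic.
One valid mapping φ: V(G1) → V(G2): 0→5, 1→3, 2→8, 3→0, 4→2, 5→1, 6→11, 7→7, 8→10, 9→9, 10→4, 11→6

Verify φ preserves adjacency — for each edge of G1, its image is an edge of G2:
  (0,1) → (φ(0),φ(1)) = (3,5) ∈ E(G2) ✓
  (0,2) → (φ(0),φ(2)) = (5,8) ∈ E(G2) ✓
  (0,3) → (φ(0),φ(3)) = (0,5) ∈ E(G2) ✓
  (0,4) → (φ(0),φ(4)) = (2,5) ∈ E(G2) ✓
  (0,6) → (φ(0),φ(6)) = (5,11) ∈ E(G2) ✓
  (0,8) → (φ(0),φ(8)) = (5,10) ∈ E(G2) ✓
  (1,2) → (φ(1),φ(2)) = (3,8) ∈ E(G2) ✓
  (1,4) → (φ(1),φ(4)) = (2,3) ∈ E(G2) ✓
  (1,7) → (φ(1),φ(7)) = (3,7) ∈ E(G2) ✓
  (1,10) → (φ(1),φ(10)) = (3,4) ∈ E(G2) ✓
  (1,11) → (φ(1),φ(11)) = (3,6) ∈ E(G2) ✓
  (2,7) → (φ(2),φ(7)) = (7,8) ∈ E(G2) ✓
  (2,8) → (φ(2),φ(8)) = (8,10) ∈ E(G2) ✓
  (2,10) → (φ(2),φ(10)) = (4,8) ∈ E(G2) ✓
  (2,11) → (φ(2),φ(11)) = (6,8) ∈ E(G2) ✓
  (3,4) → (φ(3),φ(4)) = (0,2) ∈ E(G2) ✓
  (3,5) → (φ(3),φ(5)) = (0,1) ∈ E(G2) ✓
  (3,6) → (φ(3),φ(6)) = (0,11) ∈ E(G2) ✓
  (3,9) → (φ(3),φ(9)) = (0,9) ∈ E(G2) ✓
  (3,10) → (φ(3),φ(10)) = (0,4) ∈ E(G2) ✓
  (3,11) → (φ(3),φ(11)) = (0,6) ∈ E(G2) ✓
  (4,5) → (φ(4),φ(5)) = (1,2) ∈ E(G2) ✓
  (5,11) → (φ(5),φ(11)) = (1,6) ∈ E(G2) ✓
  (6,8) → (φ(6),φ(8)) = (10,11) ∈ E(G2) ✓
  (7,9) → (φ(7),φ(9)) = (7,9) ∈ E(G2) ✓
  (7,10) → (φ(7),φ(10)) = (4,7) ∈ E(G2) ✓
  (8,9) → (φ(8),φ(9)) = (9,10) ∈ E(G2) ✓
  (8,10) → (φ(8),φ(10)) = (4,10) ∈ E(G2) ✓
  (9,10) → (φ(9),φ(10)) = (4,9) ∈ E(G2) ✓
  (9,11) → (φ(9),φ(11)) = (6,9) ∈ E(G2) ✓
All 30 edges of G1 map to edges of G2, and |E(G1)| = |E(G2)| = 30, so φ is a bijection on edges as well as vertices. Hence G1 ≅ G2.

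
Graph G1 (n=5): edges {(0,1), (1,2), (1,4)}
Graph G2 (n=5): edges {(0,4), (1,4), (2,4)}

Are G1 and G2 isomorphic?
Yes, isomorphic

The graphs are isomorphic.
One valid mapping φ: V(G1) → V(G2): 0→1, 1→4, 2→0, 3→3, 4→2

Verify φ preserves adjacency — for each edge of G1, its image is an edge of G2:
  (0,1) → (φ(0),φ(1)) = (1,4) ∈ E(G2) ✓
  (1,2) → (φ(1),φ(2)) = (0,4) ∈ E(G2) ✓
  (1,4) → (φ(1),φ(4)) = (2,4) ∈ E(G2) ✓
All 3 edges of G1 map to edges of G2, and |E(G1)| = |E(G2)| = 3, so φ is a bijection on edges as well as vertices. Hence G1 ≅ G2.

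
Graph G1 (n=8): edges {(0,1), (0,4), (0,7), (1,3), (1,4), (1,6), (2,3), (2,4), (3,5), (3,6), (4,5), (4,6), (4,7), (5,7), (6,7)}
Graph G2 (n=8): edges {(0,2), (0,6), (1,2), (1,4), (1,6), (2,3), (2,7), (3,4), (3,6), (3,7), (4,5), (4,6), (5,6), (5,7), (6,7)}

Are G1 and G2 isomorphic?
Yes, isomorphic

The graphs are isomorphic.
One valid mapping φ: V(G1) → V(G2): 0→5, 1→7, 2→0, 3→2, 4→6, 5→1, 6→3, 7→4

Verify φ preserves adjacency — for each edge of G1, its image is an edge of G2:
  (0,1) → (φ(0),φ(1)) = (5,7) ∈ E(G2) ✓
  (0,4) → (φ(0),φ(4)) = (5,6) ∈ E(G2) ✓
  (0,7) → (φ(0),φ(7)) = (4,5) ∈ E(G2) ✓
  (1,3) → (φ(1),φ(3)) = (2,7) ∈ E(G2) ✓
  (1,4) → (φ(1),φ(4)) = (6,7) ∈ E(G2) ✓
  (1,6) → (φ(1),φ(6)) = (3,7) ∈ E(G2) ✓
  (2,3) → (φ(2),φ(3)) = (0,2) ∈ E(G2) ✓
  (2,4) → (φ(2),φ(4)) = (0,6) ∈ E(G2) ✓
  (3,5) → (φ(3),φ(5)) = (1,2) ∈ E(G2) ✓
  (3,6) → (φ(3),φ(6)) = (2,3) ∈ E(G2) ✓
  (4,5) → (φ(4),φ(5)) = (1,6) ∈ E(G2) ✓
  (4,6) → (φ(4),φ(6)) = (3,6) ∈ E(G2) ✓
  (4,7) → (φ(4),φ(7)) = (4,6) ∈ E(G2) ✓
  (5,7) → (φ(5),φ(7)) = (1,4) ∈ E(G2) ✓
  (6,7) → (φ(6),φ(7)) = (3,4) ∈ E(G2) ✓
All 15 edges of G1 map to edges of G2, and |E(G1)| = |E(G2)| = 15, so φ is a bijection on edges as well as vertices. Hence G1 ≅ G2.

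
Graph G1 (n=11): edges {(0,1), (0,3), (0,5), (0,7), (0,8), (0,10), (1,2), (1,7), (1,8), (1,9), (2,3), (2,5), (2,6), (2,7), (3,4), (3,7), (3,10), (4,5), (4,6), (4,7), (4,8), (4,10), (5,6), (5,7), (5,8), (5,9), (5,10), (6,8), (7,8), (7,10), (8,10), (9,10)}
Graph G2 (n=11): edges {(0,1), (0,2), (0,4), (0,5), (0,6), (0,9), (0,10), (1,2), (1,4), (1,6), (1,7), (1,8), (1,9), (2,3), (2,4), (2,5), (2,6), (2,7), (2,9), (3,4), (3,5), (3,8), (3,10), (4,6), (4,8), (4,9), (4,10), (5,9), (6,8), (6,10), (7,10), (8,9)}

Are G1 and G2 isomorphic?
Yes, isomorphic

The graphs are isomorphic.
One valid mapping φ: V(G1) → V(G2): 0→6, 1→10, 2→3, 3→8, 4→9, 5→2, 6→5, 7→4, 8→0, 9→7, 10→1

Verify φ preserves adjacency — for each edge of G1, its image is an edge of G2:
  (0,1) → (φ(0),φ(1)) = (6,10) ∈ E(G2) ✓
  (0,3) → (φ(0),φ(3)) = (6,8) ∈ E(G2) ✓
  (0,5) → (φ(0),φ(5)) = (2,6) ∈ E(G2) ✓
  (0,7) → (φ(0),φ(7)) = (4,6) ∈ E(G2) ✓
  (0,8) → (φ(0),φ(8)) = (0,6) ∈ E(G2) ✓
  (0,10) → (φ(0),φ(10)) = (1,6) ∈ E(G2) ✓
  (1,2) → (φ(1),φ(2)) = (3,10) ∈ E(G2) ✓
  (1,7) → (φ(1),φ(7)) = (4,10) ∈ E(G2) ✓
  (1,8) → (φ(1),φ(8)) = (0,10) ∈ E(G2) ✓
  (1,9) → (φ(1),φ(9)) = (7,10) ∈ E(G2) ✓
  (2,3) → (φ(2),φ(3)) = (3,8) ∈ E(G2) ✓
  (2,5) → (φ(2),φ(5)) = (2,3) ∈ E(G2) ✓
  (2,6) → (φ(2),φ(6)) = (3,5) ∈ E(G2) ✓
  (2,7) → (φ(2),φ(7)) = (3,4) ∈ E(G2) ✓
  (3,4) → (φ(3),φ(4)) = (8,9) ∈ E(G2) ✓
  (3,7) → (φ(3),φ(7)) = (4,8) ∈ E(G2) ✓
  (3,10) → (φ(3),φ(10)) = (1,8) ∈ E(G2) ✓
  (4,5) → (φ(4),φ(5)) = (2,9) ∈ E(G2) ✓
  (4,6) → (φ(4),φ(6)) = (5,9) ∈ E(G2) ✓
  (4,7) → (φ(4),φ(7)) = (4,9) ∈ E(G2) ✓
  (4,8) → (φ(4),φ(8)) = (0,9) ∈ E(G2) ✓
  (4,10) → (φ(4),φ(10)) = (1,9) ∈ E(G2) ✓
  (5,6) → (φ(5),φ(6)) = (2,5) ∈ E(G2) ✓
  (5,7) → (φ(5),φ(7)) = (2,4) ∈ E(G2) ✓
  (5,8) → (φ(5),φ(8)) = (0,2) ∈ E(G2) ✓
  (5,9) → (φ(5),φ(9)) = (2,7) ∈ E(G2) ✓
  (5,10) → (φ(5),φ(10)) = (1,2) ∈ E(G2) ✓
  (6,8) → (φ(6),φ(8)) = (0,5) ∈ E(G2) ✓
  (7,8) → (φ(7),φ(8)) = (0,4) ∈ E(G2) ✓
  (7,10) → (φ(7),φ(10)) = (1,4) ∈ E(G2) ✓
  (8,10) → (φ(8),φ(10)) = (0,1) ∈ E(G2) ✓
  (9,10) → (φ(9),φ(10)) = (1,7) ∈ E(G2) ✓
All 32 edges of G1 map to edges of G2, and |E(G1)| = |E(G2)| = 32, so φ is a bijection on edges as well as vertices. Hence G1 ≅ G2.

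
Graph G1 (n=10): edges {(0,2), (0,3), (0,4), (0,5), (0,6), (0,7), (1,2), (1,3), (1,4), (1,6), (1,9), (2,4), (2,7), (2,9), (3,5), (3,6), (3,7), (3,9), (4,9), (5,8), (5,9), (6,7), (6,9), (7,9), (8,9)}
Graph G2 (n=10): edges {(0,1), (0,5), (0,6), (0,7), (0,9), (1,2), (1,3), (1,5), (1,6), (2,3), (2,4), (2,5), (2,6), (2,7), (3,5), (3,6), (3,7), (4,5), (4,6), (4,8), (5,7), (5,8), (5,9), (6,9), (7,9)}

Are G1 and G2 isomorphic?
Yes, isomorphic

The graphs are isomorphic.
One valid mapping φ: V(G1) → V(G2): 0→6, 1→7, 2→0, 3→2, 4→9, 5→4, 6→3, 7→1, 8→8, 9→5

Verify φ preserves adjacency — for each edge of G1, its image is an edge of G2:
  (0,2) → (φ(0),φ(2)) = (0,6) ∈ E(G2) ✓
  (0,3) → (φ(0),φ(3)) = (2,6) ∈ E(G2) ✓
  (0,4) → (φ(0),φ(4)) = (6,9) ∈ E(G2) ✓
  (0,5) → (φ(0),φ(5)) = (4,6) ∈ E(G2) ✓
  (0,6) → (φ(0),φ(6)) = (3,6) ∈ E(G2) ✓
  (0,7) → (φ(0),φ(7)) = (1,6) ∈ E(G2) ✓
  (1,2) → (φ(1),φ(2)) = (0,7) ∈ E(G2) ✓
  (1,3) → (φ(1),φ(3)) = (2,7) ∈ E(G2) ✓
  (1,4) → (φ(1),φ(4)) = (7,9) ∈ E(G2) ✓
  (1,6) → (φ(1),φ(6)) = (3,7) ∈ E(G2) ✓
  (1,9) → (φ(1),φ(9)) = (5,7) ∈ E(G2) ✓
  (2,4) → (φ(2),φ(4)) = (0,9) ∈ E(G2) ✓
  (2,7) → (φ(2),φ(7)) = (0,1) ∈ E(G2) ✓
  (2,9) → (φ(2),φ(9)) = (0,5) ∈ E(G2) ✓
  (3,5) → (φ(3),φ(5)) = (2,4) ∈ E(G2) ✓
  (3,6) → (φ(3),φ(6)) = (2,3) ∈ E(G2) ✓
  (3,7) → (φ(3),φ(7)) = (1,2) ∈ E(G2) ✓
  (3,9) → (φ(3),φ(9)) = (2,5) ∈ E(G2) ✓
  (4,9) → (φ(4),φ(9)) = (5,9) ∈ E(G2) ✓
  (5,8) → (φ(5),φ(8)) = (4,8) ∈ E(G2) ✓
  (5,9) → (φ(5),φ(9)) = (4,5) ∈ E(G2) ✓
  (6,7) → (φ(6),φ(7)) = (1,3) ∈ E(G2) ✓
  (6,9) → (φ(6),φ(9)) = (3,5) ∈ E(G2) ✓
  (7,9) → (φ(7),φ(9)) = (1,5) ∈ E(G2) ✓
  (8,9) → (φ(8),φ(9)) = (5,8) ∈ E(G2) ✓
All 25 edges of G1 map to edges of G2, and |E(G1)| = |E(G2)| = 25, so φ is a bijection on edges as well as vertices. Hence G1 ≅ G2.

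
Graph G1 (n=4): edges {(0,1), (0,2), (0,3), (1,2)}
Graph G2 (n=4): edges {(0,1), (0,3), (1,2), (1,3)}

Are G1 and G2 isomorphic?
Yes, isomorphic

The graphs are isomorphic.
One valid mapping φ: V(G1) → V(G2): 0→1, 1→0, 2→3, 3→2

Verify φ preserves adjacency — for each edge of G1, its image is an edge of G2:
  (0,1) → (φ(0),φ(1)) = (0,1) ∈ E(G2) ✓
  (0,2) → (φ(0),φ(2)) = (1,3) ∈ E(G2) ✓
  (0,3) → (φ(0),φ(3)) = (1,2) ∈ E(G2) ✓
  (1,2) → (φ(1),φ(2)) = (0,3) ∈ E(G2) ✓
All 4 edges of G1 map to edges of G2, and |E(G1)| = |E(G2)| = 4, so φ is a bijection on edges as well as vertices. Hence G1 ≅ G2.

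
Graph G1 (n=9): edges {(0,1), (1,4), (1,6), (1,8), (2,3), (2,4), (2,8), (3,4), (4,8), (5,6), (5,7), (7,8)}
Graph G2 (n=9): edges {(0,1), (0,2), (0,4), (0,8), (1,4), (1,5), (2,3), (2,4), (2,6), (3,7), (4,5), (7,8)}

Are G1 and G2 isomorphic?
Yes, isomorphic

The graphs are isomorphic.
One valid mapping φ: V(G1) → V(G2): 0→6, 1→2, 2→1, 3→5, 4→4, 5→7, 6→3, 7→8, 8→0

Verify φ preserves adjacency — for each edge of G1, its image is an edge of G2:
  (0,1) → (φ(0),φ(1)) = (2,6) ∈ E(G2) ✓
  (1,4) → (φ(1),φ(4)) = (2,4) ∈ E(G2) ✓
  (1,6) → (φ(1),φ(6)) = (2,3) ∈ E(G2) ✓
  (1,8) → (φ(1),φ(8)) = (0,2) ∈ E(G2) ✓
  (2,3) → (φ(2),φ(3)) = (1,5) ∈ E(G2) ✓
  (2,4) → (φ(2),φ(4)) = (1,4) ∈ E(G2) ✓
  (2,8) → (φ(2),φ(8)) = (0,1) ∈ E(G2) ✓
  (3,4) → (φ(3),φ(4)) = (4,5) ∈ E(G2) ✓
  (4,8) → (φ(4),φ(8)) = (0,4) ∈ E(G2) ✓
  (5,6) → (φ(5),φ(6)) = (3,7) ∈ E(G2) ✓
  (5,7) → (φ(5),φ(7)) = (7,8) ∈ E(G2) ✓
  (7,8) → (φ(7),φ(8)) = (0,8) ∈ E(G2) ✓
All 12 edges of G1 map to edges of G2, and |E(G1)| = |E(G2)| = 12, so φ is a bijection on edges as well as vertices. Hence G1 ≅ G2.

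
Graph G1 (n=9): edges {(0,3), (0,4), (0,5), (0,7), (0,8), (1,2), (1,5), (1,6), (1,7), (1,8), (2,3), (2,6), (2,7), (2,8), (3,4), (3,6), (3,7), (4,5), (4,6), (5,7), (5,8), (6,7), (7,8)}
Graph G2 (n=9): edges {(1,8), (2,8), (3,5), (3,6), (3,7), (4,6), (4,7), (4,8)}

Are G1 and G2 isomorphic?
No, not isomorphic

The graphs are NOT isomorphic.

Degrees in G1: deg(0)=5, deg(1)=5, deg(2)=5, deg(3)=5, deg(4)=4, deg(5)=5, deg(6)=5, deg(7)=7, deg(8)=5.
Sorted degree sequence of G1: [7, 5, 5, 5, 5, 5, 5, 5, 4].
Degrees in G2: deg(0)=0, deg(1)=1, deg(2)=1, deg(3)=3, deg(4)=3, deg(5)=1, deg(6)=2, deg(7)=2, deg(8)=3.
Sorted degree sequence of G2: [3, 3, 3, 2, 2, 1, 1, 1, 0].
The (sorted) degree sequence is an isomorphism invariant, so since G1 and G2 have different degree sequences they cannot be isomorphic.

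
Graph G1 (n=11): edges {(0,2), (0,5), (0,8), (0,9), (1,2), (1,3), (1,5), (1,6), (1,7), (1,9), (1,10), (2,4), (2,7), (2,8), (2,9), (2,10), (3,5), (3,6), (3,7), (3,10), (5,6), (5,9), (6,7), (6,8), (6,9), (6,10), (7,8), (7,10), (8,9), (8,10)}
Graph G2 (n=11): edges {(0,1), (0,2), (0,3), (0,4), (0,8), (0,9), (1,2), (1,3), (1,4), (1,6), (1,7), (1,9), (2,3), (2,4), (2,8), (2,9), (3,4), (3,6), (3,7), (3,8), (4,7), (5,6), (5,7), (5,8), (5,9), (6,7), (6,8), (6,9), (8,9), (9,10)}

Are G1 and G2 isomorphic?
Yes, isomorphic

The graphs are isomorphic.
One valid mapping φ: V(G1) → V(G2): 0→5, 1→1, 2→9, 3→4, 4→10, 5→7, 6→3, 7→2, 8→8, 9→6, 10→0

Verify φ preserves adjacency — for each edge of G1, its image is an edge of G2:
  (0,2) → (φ(0),φ(2)) = (5,9) ∈ E(G2) ✓
  (0,5) → (φ(0),φ(5)) = (5,7) ∈ E(G2) ✓
  (0,8) → (φ(0),φ(8)) = (5,8) ∈ E(G2) ✓
  (0,9) → (φ(0),φ(9)) = (5,6) ∈ E(G2) ✓
  (1,2) → (φ(1),φ(2)) = (1,9) ∈ E(G2) ✓
  (1,3) → (φ(1),φ(3)) = (1,4) ∈ E(G2) ✓
  (1,5) → (φ(1),φ(5)) = (1,7) ∈ E(G2) ✓
  (1,6) → (φ(1),φ(6)) = (1,3) ∈ E(G2) ✓
  (1,7) → (φ(1),φ(7)) = (1,2) ∈ E(G2) ✓
  (1,9) → (φ(1),φ(9)) = (1,6) ∈ E(G2) ✓
  (1,10) → (φ(1),φ(10)) = (0,1) ∈ E(G2) ✓
  (2,4) → (φ(2),φ(4)) = (9,10) ∈ E(G2) ✓
  (2,7) → (φ(2),φ(7)) = (2,9) ∈ E(G2) ✓
  (2,8) → (φ(2),φ(8)) = (8,9) ∈ E(G2) ✓
  (2,9) → (φ(2),φ(9)) = (6,9) ∈ E(G2) ✓
  (2,10) → (φ(2),φ(10)) = (0,9) ∈ E(G2) ✓
  (3,5) → (φ(3),φ(5)) = (4,7) ∈ E(G2) ✓
  (3,6) → (φ(3),φ(6)) = (3,4) ∈ E(G2) ✓
  (3,7) → (φ(3),φ(7)) = (2,4) ∈ E(G2) ✓
  (3,10) → (φ(3),φ(10)) = (0,4) ∈ E(G2) ✓
  (5,6) → (φ(5),φ(6)) = (3,7) ∈ E(G2) ✓
  (5,9) → (φ(5),φ(9)) = (6,7) ∈ E(G2) ✓
  (6,7) → (φ(6),φ(7)) = (2,3) ∈ E(G2) ✓
  (6,8) → (φ(6),φ(8)) = (3,8) ∈ E(G2) ✓
  (6,9) → (φ(6),φ(9)) = (3,6) ∈ E(G2) ✓
  (6,10) → (φ(6),φ(10)) = (0,3) ∈ E(G2) ✓
  (7,8) → (φ(7),φ(8)) = (2,8) ∈ E(G2) ✓
  (7,10) → (φ(7),φ(10)) = (0,2) ∈ E(G2) ✓
  (8,9) → (φ(8),φ(9)) = (6,8) ∈ E(G2) ✓
  (8,10) → (φ(8),φ(10)) = (0,8) ∈ E(G2) ✓
All 30 edges of G1 map to edges of G2, and |E(G1)| = |E(G2)| = 30, so φ is a bijection on edges as well as vertices. Hence G1 ≅ G2.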